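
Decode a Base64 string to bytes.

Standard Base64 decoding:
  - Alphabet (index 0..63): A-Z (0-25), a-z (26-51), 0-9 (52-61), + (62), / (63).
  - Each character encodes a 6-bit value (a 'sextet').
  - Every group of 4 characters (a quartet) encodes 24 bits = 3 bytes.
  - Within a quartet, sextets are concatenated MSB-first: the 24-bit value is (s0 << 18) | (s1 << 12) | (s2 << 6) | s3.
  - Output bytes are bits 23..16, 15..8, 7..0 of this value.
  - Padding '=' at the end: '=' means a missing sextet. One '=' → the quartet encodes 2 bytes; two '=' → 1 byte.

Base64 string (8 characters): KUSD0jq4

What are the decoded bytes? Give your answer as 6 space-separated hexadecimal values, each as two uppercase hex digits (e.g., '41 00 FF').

Answer: 29 44 83 D2 3A B8

Derivation:
After char 0 ('K'=10): chars_in_quartet=1 acc=0xA bytes_emitted=0
After char 1 ('U'=20): chars_in_quartet=2 acc=0x294 bytes_emitted=0
After char 2 ('S'=18): chars_in_quartet=3 acc=0xA512 bytes_emitted=0
After char 3 ('D'=3): chars_in_quartet=4 acc=0x294483 -> emit 29 44 83, reset; bytes_emitted=3
After char 4 ('0'=52): chars_in_quartet=1 acc=0x34 bytes_emitted=3
After char 5 ('j'=35): chars_in_quartet=2 acc=0xD23 bytes_emitted=3
After char 6 ('q'=42): chars_in_quartet=3 acc=0x348EA bytes_emitted=3
After char 7 ('4'=56): chars_in_quartet=4 acc=0xD23AB8 -> emit D2 3A B8, reset; bytes_emitted=6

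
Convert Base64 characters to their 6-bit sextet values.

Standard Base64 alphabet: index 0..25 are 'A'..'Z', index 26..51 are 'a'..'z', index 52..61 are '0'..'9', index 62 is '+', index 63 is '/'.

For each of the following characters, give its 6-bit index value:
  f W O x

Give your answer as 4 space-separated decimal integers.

Answer: 31 22 14 49

Derivation:
'f': a..z range, 26 + ord('f') − ord('a') = 31
'W': A..Z range, ord('W') − ord('A') = 22
'O': A..Z range, ord('O') − ord('A') = 14
'x': a..z range, 26 + ord('x') − ord('a') = 49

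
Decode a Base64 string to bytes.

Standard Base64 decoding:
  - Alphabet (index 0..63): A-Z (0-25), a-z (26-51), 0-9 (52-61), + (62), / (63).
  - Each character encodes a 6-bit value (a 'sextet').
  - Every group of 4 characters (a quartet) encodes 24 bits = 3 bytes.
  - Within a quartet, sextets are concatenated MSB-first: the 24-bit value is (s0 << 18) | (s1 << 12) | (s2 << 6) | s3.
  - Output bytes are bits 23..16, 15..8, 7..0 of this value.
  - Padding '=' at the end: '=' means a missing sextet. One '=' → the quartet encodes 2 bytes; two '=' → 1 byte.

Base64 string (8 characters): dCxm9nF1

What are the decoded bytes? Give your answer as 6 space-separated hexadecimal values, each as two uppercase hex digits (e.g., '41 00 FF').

Answer: 74 2C 66 F6 71 75

Derivation:
After char 0 ('d'=29): chars_in_quartet=1 acc=0x1D bytes_emitted=0
After char 1 ('C'=2): chars_in_quartet=2 acc=0x742 bytes_emitted=0
After char 2 ('x'=49): chars_in_quartet=3 acc=0x1D0B1 bytes_emitted=0
After char 3 ('m'=38): chars_in_quartet=4 acc=0x742C66 -> emit 74 2C 66, reset; bytes_emitted=3
After char 4 ('9'=61): chars_in_quartet=1 acc=0x3D bytes_emitted=3
After char 5 ('n'=39): chars_in_quartet=2 acc=0xF67 bytes_emitted=3
After char 6 ('F'=5): chars_in_quartet=3 acc=0x3D9C5 bytes_emitted=3
After char 7 ('1'=53): chars_in_quartet=4 acc=0xF67175 -> emit F6 71 75, reset; bytes_emitted=6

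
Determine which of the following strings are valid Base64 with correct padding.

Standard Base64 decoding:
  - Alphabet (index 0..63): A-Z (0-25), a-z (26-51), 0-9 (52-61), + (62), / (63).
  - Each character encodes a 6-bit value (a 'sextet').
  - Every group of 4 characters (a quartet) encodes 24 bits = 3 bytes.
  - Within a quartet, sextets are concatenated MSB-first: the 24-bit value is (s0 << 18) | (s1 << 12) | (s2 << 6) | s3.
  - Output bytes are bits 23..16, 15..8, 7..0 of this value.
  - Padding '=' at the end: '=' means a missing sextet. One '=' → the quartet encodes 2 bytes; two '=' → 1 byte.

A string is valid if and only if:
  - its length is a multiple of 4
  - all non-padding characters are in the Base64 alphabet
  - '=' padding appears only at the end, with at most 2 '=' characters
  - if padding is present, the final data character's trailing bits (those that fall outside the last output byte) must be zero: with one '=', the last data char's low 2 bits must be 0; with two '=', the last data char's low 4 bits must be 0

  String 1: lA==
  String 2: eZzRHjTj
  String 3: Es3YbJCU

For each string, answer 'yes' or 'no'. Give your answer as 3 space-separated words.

Answer: yes yes yes

Derivation:
String 1: 'lA==' → valid
String 2: 'eZzRHjTj' → valid
String 3: 'Es3YbJCU' → valid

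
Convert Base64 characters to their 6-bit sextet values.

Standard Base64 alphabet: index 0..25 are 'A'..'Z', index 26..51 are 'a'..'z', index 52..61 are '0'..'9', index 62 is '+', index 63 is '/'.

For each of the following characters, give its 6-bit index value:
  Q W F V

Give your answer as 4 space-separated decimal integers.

Answer: 16 22 5 21

Derivation:
'Q': A..Z range, ord('Q') − ord('A') = 16
'W': A..Z range, ord('W') − ord('A') = 22
'F': A..Z range, ord('F') − ord('A') = 5
'V': A..Z range, ord('V') − ord('A') = 21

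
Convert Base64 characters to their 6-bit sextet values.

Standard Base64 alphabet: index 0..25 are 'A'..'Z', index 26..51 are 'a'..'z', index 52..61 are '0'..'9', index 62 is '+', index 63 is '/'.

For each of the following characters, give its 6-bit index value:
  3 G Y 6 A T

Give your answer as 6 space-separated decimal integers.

Answer: 55 6 24 58 0 19

Derivation:
'3': 0..9 range, 52 + ord('3') − ord('0') = 55
'G': A..Z range, ord('G') − ord('A') = 6
'Y': A..Z range, ord('Y') − ord('A') = 24
'6': 0..9 range, 52 + ord('6') − ord('0') = 58
'A': A..Z range, ord('A') − ord('A') = 0
'T': A..Z range, ord('T') − ord('A') = 19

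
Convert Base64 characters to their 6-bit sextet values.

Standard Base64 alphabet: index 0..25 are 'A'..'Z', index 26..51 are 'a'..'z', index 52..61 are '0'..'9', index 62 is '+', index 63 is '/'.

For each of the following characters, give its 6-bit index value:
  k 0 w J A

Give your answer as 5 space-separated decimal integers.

'k': a..z range, 26 + ord('k') − ord('a') = 36
'0': 0..9 range, 52 + ord('0') − ord('0') = 52
'w': a..z range, 26 + ord('w') − ord('a') = 48
'J': A..Z range, ord('J') − ord('A') = 9
'A': A..Z range, ord('A') − ord('A') = 0

Answer: 36 52 48 9 0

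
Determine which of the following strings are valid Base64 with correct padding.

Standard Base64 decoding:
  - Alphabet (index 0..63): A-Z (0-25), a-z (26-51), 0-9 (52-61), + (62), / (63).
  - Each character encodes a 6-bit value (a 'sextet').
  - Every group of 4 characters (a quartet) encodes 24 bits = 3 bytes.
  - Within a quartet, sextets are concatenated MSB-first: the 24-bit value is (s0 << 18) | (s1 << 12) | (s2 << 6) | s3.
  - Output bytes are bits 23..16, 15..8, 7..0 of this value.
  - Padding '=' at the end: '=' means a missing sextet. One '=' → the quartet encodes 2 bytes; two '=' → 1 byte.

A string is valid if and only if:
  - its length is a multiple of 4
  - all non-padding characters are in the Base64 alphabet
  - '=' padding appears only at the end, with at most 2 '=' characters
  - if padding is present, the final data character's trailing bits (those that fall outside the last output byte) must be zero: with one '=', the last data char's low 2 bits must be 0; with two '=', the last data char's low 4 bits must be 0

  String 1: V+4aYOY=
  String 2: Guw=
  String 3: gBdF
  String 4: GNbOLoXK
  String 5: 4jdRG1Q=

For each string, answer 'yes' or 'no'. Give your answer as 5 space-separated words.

String 1: 'V+4aYOY=' → valid
String 2: 'Guw=' → valid
String 3: 'gBdF' → valid
String 4: 'GNbOLoXK' → valid
String 5: '4jdRG1Q=' → valid

Answer: yes yes yes yes yes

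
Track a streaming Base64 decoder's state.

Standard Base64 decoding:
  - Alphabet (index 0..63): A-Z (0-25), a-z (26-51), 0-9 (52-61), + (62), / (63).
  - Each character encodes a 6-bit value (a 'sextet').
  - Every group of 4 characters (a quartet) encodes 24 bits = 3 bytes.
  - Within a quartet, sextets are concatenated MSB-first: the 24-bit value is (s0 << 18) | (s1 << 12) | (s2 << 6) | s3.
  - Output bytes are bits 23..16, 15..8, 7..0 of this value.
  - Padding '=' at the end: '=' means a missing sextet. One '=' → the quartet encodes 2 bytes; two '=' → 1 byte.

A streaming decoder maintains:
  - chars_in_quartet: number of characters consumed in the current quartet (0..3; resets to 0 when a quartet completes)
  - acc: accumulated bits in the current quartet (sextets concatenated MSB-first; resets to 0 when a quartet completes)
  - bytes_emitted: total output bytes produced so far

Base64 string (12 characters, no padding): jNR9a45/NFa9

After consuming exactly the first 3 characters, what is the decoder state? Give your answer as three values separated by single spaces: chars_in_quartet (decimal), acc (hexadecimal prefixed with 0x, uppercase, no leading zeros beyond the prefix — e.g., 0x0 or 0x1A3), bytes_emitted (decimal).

After char 0 ('j'=35): chars_in_quartet=1 acc=0x23 bytes_emitted=0
After char 1 ('N'=13): chars_in_quartet=2 acc=0x8CD bytes_emitted=0
After char 2 ('R'=17): chars_in_quartet=3 acc=0x23351 bytes_emitted=0

Answer: 3 0x23351 0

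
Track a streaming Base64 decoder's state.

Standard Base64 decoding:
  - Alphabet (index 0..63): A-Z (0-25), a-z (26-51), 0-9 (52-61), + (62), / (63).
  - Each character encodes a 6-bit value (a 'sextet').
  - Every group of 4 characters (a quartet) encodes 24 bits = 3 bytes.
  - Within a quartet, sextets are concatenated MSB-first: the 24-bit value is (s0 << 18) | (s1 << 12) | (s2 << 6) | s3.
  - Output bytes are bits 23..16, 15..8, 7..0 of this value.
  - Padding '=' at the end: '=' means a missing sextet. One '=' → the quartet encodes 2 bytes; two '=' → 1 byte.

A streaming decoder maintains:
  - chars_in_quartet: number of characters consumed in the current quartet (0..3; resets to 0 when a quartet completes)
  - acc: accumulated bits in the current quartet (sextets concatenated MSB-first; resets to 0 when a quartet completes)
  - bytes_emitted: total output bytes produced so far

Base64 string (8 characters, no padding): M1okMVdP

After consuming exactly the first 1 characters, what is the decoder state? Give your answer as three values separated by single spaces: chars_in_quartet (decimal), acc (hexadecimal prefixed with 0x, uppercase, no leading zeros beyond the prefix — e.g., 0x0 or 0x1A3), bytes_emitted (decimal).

Answer: 1 0xC 0

Derivation:
After char 0 ('M'=12): chars_in_quartet=1 acc=0xC bytes_emitted=0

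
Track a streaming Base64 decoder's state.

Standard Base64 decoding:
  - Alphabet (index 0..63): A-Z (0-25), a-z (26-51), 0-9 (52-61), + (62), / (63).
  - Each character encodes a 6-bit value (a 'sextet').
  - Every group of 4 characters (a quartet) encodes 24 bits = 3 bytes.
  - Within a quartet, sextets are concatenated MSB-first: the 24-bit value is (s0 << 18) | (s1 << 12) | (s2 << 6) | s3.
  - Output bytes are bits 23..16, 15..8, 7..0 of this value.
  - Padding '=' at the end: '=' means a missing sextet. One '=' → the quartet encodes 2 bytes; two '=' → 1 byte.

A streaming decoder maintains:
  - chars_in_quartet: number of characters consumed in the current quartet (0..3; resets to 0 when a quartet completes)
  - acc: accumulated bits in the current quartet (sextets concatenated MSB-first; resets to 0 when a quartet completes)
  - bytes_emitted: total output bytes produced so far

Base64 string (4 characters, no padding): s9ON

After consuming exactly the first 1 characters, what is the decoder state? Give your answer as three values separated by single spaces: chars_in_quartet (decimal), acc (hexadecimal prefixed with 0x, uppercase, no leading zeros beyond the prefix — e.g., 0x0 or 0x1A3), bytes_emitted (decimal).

After char 0 ('s'=44): chars_in_quartet=1 acc=0x2C bytes_emitted=0

Answer: 1 0x2C 0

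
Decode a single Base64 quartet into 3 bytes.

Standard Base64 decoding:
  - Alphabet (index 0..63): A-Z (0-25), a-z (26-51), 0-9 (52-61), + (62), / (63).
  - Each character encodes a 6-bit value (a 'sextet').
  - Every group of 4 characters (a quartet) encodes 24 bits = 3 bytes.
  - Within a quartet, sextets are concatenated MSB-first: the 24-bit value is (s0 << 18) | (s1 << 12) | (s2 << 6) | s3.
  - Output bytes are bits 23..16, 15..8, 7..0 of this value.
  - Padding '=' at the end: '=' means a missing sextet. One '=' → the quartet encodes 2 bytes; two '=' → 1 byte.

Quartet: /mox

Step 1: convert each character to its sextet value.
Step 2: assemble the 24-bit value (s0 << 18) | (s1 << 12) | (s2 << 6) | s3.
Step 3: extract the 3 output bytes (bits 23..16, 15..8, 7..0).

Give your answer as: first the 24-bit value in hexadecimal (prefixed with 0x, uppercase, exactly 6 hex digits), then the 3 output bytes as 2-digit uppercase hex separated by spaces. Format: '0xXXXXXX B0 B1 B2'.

Sextets: /=63, m=38, o=40, x=49
24-bit: (63<<18) | (38<<12) | (40<<6) | 49
      = 0xFC0000 | 0x026000 | 0x000A00 | 0x000031
      = 0xFE6A31
Bytes: (v>>16)&0xFF=FE, (v>>8)&0xFF=6A, v&0xFF=31

Answer: 0xFE6A31 FE 6A 31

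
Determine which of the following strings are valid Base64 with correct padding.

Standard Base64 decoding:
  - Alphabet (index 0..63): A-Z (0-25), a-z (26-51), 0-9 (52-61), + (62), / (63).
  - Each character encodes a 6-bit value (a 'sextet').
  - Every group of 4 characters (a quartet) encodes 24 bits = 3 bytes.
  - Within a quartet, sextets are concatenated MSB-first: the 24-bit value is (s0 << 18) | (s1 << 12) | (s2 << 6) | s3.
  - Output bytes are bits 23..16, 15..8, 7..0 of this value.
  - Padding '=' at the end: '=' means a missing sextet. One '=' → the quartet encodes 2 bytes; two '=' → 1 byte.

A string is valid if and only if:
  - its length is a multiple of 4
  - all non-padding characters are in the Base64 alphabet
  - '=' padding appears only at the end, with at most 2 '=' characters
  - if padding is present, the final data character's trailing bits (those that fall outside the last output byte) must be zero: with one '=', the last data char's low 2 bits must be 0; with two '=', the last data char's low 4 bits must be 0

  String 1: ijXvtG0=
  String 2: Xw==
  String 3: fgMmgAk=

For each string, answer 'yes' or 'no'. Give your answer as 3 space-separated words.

String 1: 'ijXvtG0=' → valid
String 2: 'Xw==' → valid
String 3: 'fgMmgAk=' → valid

Answer: yes yes yes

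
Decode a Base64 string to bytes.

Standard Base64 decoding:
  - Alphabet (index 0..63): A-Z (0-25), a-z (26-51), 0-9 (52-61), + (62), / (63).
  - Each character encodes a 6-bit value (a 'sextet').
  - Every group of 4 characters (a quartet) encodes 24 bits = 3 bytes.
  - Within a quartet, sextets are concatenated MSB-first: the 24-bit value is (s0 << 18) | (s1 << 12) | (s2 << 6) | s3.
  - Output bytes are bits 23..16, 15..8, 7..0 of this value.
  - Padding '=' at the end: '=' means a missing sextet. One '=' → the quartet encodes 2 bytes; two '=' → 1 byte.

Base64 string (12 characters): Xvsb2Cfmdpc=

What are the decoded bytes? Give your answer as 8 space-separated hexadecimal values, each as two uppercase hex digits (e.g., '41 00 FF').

After char 0 ('X'=23): chars_in_quartet=1 acc=0x17 bytes_emitted=0
After char 1 ('v'=47): chars_in_quartet=2 acc=0x5EF bytes_emitted=0
After char 2 ('s'=44): chars_in_quartet=3 acc=0x17BEC bytes_emitted=0
After char 3 ('b'=27): chars_in_quartet=4 acc=0x5EFB1B -> emit 5E FB 1B, reset; bytes_emitted=3
After char 4 ('2'=54): chars_in_quartet=1 acc=0x36 bytes_emitted=3
After char 5 ('C'=2): chars_in_quartet=2 acc=0xD82 bytes_emitted=3
After char 6 ('f'=31): chars_in_quartet=3 acc=0x3609F bytes_emitted=3
After char 7 ('m'=38): chars_in_quartet=4 acc=0xD827E6 -> emit D8 27 E6, reset; bytes_emitted=6
After char 8 ('d'=29): chars_in_quartet=1 acc=0x1D bytes_emitted=6
After char 9 ('p'=41): chars_in_quartet=2 acc=0x769 bytes_emitted=6
After char 10 ('c'=28): chars_in_quartet=3 acc=0x1DA5C bytes_emitted=6
Padding '=': partial quartet acc=0x1DA5C -> emit 76 97; bytes_emitted=8

Answer: 5E FB 1B D8 27 E6 76 97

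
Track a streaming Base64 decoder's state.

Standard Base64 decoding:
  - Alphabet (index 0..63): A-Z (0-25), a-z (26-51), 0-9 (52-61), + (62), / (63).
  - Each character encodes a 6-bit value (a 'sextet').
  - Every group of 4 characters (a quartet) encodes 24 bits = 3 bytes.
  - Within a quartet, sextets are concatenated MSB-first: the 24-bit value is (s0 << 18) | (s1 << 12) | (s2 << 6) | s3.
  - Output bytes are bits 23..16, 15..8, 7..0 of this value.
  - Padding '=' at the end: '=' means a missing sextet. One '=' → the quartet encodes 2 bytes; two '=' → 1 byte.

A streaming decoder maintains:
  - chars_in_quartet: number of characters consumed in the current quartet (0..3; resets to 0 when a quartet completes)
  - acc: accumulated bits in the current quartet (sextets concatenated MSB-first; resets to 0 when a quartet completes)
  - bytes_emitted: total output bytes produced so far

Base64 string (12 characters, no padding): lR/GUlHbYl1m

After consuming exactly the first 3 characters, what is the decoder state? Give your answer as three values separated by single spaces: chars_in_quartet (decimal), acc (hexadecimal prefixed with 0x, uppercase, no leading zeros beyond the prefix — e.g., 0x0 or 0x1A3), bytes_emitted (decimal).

After char 0 ('l'=37): chars_in_quartet=1 acc=0x25 bytes_emitted=0
After char 1 ('R'=17): chars_in_quartet=2 acc=0x951 bytes_emitted=0
After char 2 ('/'=63): chars_in_quartet=3 acc=0x2547F bytes_emitted=0

Answer: 3 0x2547F 0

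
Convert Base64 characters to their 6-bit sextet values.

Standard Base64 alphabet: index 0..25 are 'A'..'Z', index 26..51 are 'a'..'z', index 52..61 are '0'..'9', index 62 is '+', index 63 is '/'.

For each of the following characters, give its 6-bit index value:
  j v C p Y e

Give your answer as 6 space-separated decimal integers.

Answer: 35 47 2 41 24 30

Derivation:
'j': a..z range, 26 + ord('j') − ord('a') = 35
'v': a..z range, 26 + ord('v') − ord('a') = 47
'C': A..Z range, ord('C') − ord('A') = 2
'p': a..z range, 26 + ord('p') − ord('a') = 41
'Y': A..Z range, ord('Y') − ord('A') = 24
'e': a..z range, 26 + ord('e') − ord('a') = 30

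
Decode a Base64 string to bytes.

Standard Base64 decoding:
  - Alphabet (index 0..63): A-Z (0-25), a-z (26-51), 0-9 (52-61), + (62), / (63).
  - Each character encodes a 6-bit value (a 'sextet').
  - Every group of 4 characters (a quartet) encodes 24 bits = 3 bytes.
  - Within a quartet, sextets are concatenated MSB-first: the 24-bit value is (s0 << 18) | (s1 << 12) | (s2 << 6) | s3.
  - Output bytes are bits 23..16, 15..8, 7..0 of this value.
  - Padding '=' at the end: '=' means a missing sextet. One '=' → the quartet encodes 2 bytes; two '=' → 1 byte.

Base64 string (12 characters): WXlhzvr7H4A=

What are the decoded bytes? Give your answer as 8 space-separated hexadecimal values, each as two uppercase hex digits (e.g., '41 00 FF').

Answer: 59 79 61 CE FA FB 1F 80

Derivation:
After char 0 ('W'=22): chars_in_quartet=1 acc=0x16 bytes_emitted=0
After char 1 ('X'=23): chars_in_quartet=2 acc=0x597 bytes_emitted=0
After char 2 ('l'=37): chars_in_quartet=3 acc=0x165E5 bytes_emitted=0
After char 3 ('h'=33): chars_in_quartet=4 acc=0x597961 -> emit 59 79 61, reset; bytes_emitted=3
After char 4 ('z'=51): chars_in_quartet=1 acc=0x33 bytes_emitted=3
After char 5 ('v'=47): chars_in_quartet=2 acc=0xCEF bytes_emitted=3
After char 6 ('r'=43): chars_in_quartet=3 acc=0x33BEB bytes_emitted=3
After char 7 ('7'=59): chars_in_quartet=4 acc=0xCEFAFB -> emit CE FA FB, reset; bytes_emitted=6
After char 8 ('H'=7): chars_in_quartet=1 acc=0x7 bytes_emitted=6
After char 9 ('4'=56): chars_in_quartet=2 acc=0x1F8 bytes_emitted=6
After char 10 ('A'=0): chars_in_quartet=3 acc=0x7E00 bytes_emitted=6
Padding '=': partial quartet acc=0x7E00 -> emit 1F 80; bytes_emitted=8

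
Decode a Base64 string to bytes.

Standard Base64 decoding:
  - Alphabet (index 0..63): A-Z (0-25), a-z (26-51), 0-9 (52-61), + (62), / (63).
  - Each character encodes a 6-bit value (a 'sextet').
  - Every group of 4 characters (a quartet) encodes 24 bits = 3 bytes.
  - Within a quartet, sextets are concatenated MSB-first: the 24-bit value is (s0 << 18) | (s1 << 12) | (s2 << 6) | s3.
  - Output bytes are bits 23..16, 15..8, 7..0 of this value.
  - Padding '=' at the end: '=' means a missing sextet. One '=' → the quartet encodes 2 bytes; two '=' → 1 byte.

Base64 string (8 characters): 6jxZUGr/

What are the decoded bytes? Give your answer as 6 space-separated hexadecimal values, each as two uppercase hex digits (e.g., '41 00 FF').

After char 0 ('6'=58): chars_in_quartet=1 acc=0x3A bytes_emitted=0
After char 1 ('j'=35): chars_in_quartet=2 acc=0xEA3 bytes_emitted=0
After char 2 ('x'=49): chars_in_quartet=3 acc=0x3A8F1 bytes_emitted=0
After char 3 ('Z'=25): chars_in_quartet=4 acc=0xEA3C59 -> emit EA 3C 59, reset; bytes_emitted=3
After char 4 ('U'=20): chars_in_quartet=1 acc=0x14 bytes_emitted=3
After char 5 ('G'=6): chars_in_quartet=2 acc=0x506 bytes_emitted=3
After char 6 ('r'=43): chars_in_quartet=3 acc=0x141AB bytes_emitted=3
After char 7 ('/'=63): chars_in_quartet=4 acc=0x506AFF -> emit 50 6A FF, reset; bytes_emitted=6

Answer: EA 3C 59 50 6A FF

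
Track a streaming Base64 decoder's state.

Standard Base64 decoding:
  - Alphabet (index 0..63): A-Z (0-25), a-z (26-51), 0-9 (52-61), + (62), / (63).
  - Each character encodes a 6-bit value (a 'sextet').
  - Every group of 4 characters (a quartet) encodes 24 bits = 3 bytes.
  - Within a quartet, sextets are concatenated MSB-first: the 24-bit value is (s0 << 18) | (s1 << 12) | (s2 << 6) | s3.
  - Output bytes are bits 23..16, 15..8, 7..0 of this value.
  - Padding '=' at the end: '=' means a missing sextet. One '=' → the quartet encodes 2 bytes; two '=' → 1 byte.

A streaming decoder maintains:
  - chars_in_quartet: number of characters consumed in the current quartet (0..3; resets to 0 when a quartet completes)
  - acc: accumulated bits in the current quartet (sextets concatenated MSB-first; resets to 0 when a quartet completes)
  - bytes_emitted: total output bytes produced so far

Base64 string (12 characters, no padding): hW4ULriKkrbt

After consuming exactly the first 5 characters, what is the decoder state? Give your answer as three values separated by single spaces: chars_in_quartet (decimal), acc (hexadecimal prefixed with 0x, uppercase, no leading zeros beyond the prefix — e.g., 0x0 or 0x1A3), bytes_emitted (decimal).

Answer: 1 0xB 3

Derivation:
After char 0 ('h'=33): chars_in_quartet=1 acc=0x21 bytes_emitted=0
After char 1 ('W'=22): chars_in_quartet=2 acc=0x856 bytes_emitted=0
After char 2 ('4'=56): chars_in_quartet=3 acc=0x215B8 bytes_emitted=0
After char 3 ('U'=20): chars_in_quartet=4 acc=0x856E14 -> emit 85 6E 14, reset; bytes_emitted=3
After char 4 ('L'=11): chars_in_quartet=1 acc=0xB bytes_emitted=3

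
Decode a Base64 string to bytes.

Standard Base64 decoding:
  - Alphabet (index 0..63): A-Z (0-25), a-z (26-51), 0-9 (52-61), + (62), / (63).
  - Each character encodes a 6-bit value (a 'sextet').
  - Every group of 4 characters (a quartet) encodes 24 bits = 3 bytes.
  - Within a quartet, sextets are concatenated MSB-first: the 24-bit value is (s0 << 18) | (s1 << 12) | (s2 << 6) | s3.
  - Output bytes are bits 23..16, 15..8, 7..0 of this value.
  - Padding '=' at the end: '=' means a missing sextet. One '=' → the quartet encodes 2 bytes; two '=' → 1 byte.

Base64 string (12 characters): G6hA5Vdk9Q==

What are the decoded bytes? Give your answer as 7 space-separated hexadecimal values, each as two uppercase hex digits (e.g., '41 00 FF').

After char 0 ('G'=6): chars_in_quartet=1 acc=0x6 bytes_emitted=0
After char 1 ('6'=58): chars_in_quartet=2 acc=0x1BA bytes_emitted=0
After char 2 ('h'=33): chars_in_quartet=3 acc=0x6EA1 bytes_emitted=0
After char 3 ('A'=0): chars_in_quartet=4 acc=0x1BA840 -> emit 1B A8 40, reset; bytes_emitted=3
After char 4 ('5'=57): chars_in_quartet=1 acc=0x39 bytes_emitted=3
After char 5 ('V'=21): chars_in_quartet=2 acc=0xE55 bytes_emitted=3
After char 6 ('d'=29): chars_in_quartet=3 acc=0x3955D bytes_emitted=3
After char 7 ('k'=36): chars_in_quartet=4 acc=0xE55764 -> emit E5 57 64, reset; bytes_emitted=6
After char 8 ('9'=61): chars_in_quartet=1 acc=0x3D bytes_emitted=6
After char 9 ('Q'=16): chars_in_quartet=2 acc=0xF50 bytes_emitted=6
Padding '==': partial quartet acc=0xF50 -> emit F5; bytes_emitted=7

Answer: 1B A8 40 E5 57 64 F5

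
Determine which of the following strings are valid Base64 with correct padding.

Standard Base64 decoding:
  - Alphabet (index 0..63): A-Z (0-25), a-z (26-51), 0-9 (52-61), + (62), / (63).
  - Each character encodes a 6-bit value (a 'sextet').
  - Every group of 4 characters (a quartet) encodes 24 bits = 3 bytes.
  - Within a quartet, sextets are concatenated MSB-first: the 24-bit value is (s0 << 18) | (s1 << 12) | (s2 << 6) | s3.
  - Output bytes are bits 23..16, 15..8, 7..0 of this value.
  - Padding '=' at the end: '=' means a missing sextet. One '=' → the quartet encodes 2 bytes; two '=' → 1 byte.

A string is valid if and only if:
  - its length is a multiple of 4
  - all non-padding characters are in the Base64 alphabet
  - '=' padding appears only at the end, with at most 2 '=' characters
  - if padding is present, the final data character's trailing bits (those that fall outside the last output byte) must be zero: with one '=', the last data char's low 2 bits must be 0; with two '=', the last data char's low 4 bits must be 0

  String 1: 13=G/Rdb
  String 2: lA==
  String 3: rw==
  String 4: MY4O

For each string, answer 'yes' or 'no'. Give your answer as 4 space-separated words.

String 1: '13=G/Rdb' → invalid (bad char(s): ['=']; '=' in middle)
String 2: 'lA==' → valid
String 3: 'rw==' → valid
String 4: 'MY4O' → valid

Answer: no yes yes yes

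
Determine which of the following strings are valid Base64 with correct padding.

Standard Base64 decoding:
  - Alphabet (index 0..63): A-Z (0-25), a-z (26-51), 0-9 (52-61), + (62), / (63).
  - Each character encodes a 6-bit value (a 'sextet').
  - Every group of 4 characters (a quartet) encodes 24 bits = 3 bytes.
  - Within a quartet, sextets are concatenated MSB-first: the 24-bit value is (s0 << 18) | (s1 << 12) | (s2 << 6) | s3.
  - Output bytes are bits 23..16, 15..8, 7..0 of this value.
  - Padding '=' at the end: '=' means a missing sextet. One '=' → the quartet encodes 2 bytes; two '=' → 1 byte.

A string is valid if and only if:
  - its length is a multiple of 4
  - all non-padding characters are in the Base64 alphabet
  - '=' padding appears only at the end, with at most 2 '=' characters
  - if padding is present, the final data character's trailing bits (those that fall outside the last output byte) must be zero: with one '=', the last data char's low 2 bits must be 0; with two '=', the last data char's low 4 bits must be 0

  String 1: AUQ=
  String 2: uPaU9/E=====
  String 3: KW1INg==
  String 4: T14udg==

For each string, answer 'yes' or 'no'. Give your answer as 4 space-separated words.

String 1: 'AUQ=' → valid
String 2: 'uPaU9/E=====' → invalid (5 pad chars (max 2))
String 3: 'KW1INg==' → valid
String 4: 'T14udg==' → valid

Answer: yes no yes yes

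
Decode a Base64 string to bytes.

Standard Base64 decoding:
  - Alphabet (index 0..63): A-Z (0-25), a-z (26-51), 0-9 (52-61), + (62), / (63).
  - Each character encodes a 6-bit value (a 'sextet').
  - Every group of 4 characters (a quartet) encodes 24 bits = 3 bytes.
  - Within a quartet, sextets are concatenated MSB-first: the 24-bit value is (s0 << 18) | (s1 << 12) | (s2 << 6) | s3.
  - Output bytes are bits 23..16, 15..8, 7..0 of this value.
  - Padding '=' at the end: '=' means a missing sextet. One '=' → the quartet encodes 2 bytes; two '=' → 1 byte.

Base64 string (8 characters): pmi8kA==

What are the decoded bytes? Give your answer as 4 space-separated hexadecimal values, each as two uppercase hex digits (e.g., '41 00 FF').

Answer: A6 68 BC 90

Derivation:
After char 0 ('p'=41): chars_in_quartet=1 acc=0x29 bytes_emitted=0
After char 1 ('m'=38): chars_in_quartet=2 acc=0xA66 bytes_emitted=0
After char 2 ('i'=34): chars_in_quartet=3 acc=0x299A2 bytes_emitted=0
After char 3 ('8'=60): chars_in_quartet=4 acc=0xA668BC -> emit A6 68 BC, reset; bytes_emitted=3
After char 4 ('k'=36): chars_in_quartet=1 acc=0x24 bytes_emitted=3
After char 5 ('A'=0): chars_in_quartet=2 acc=0x900 bytes_emitted=3
Padding '==': partial quartet acc=0x900 -> emit 90; bytes_emitted=4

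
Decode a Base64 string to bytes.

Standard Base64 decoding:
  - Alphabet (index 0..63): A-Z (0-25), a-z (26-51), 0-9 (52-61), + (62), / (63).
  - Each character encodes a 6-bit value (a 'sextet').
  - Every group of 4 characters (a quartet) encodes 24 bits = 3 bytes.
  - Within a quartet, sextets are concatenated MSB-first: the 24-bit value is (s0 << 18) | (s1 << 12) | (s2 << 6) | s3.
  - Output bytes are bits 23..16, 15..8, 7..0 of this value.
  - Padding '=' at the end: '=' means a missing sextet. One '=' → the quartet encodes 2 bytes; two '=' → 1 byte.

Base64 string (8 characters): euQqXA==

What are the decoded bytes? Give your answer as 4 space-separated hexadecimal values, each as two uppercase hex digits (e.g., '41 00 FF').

Answer: 7A E4 2A 5C

Derivation:
After char 0 ('e'=30): chars_in_quartet=1 acc=0x1E bytes_emitted=0
After char 1 ('u'=46): chars_in_quartet=2 acc=0x7AE bytes_emitted=0
After char 2 ('Q'=16): chars_in_quartet=3 acc=0x1EB90 bytes_emitted=0
After char 3 ('q'=42): chars_in_quartet=4 acc=0x7AE42A -> emit 7A E4 2A, reset; bytes_emitted=3
After char 4 ('X'=23): chars_in_quartet=1 acc=0x17 bytes_emitted=3
After char 5 ('A'=0): chars_in_quartet=2 acc=0x5C0 bytes_emitted=3
Padding '==': partial quartet acc=0x5C0 -> emit 5C; bytes_emitted=4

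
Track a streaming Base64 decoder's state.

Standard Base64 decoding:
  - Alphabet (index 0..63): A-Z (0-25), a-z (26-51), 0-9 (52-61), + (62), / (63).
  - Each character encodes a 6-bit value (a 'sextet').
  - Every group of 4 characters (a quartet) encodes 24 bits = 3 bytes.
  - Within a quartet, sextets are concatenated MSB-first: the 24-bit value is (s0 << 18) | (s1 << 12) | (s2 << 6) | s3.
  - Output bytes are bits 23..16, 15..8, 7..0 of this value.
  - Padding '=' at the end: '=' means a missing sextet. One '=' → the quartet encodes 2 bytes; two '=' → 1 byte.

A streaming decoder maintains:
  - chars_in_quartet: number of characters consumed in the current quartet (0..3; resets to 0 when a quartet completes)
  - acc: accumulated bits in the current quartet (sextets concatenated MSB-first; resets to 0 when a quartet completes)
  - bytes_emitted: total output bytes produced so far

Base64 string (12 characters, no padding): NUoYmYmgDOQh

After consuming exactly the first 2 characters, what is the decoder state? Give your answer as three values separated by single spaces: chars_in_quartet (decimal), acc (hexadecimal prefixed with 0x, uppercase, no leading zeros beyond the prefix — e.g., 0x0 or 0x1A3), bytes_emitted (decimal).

Answer: 2 0x354 0

Derivation:
After char 0 ('N'=13): chars_in_quartet=1 acc=0xD bytes_emitted=0
After char 1 ('U'=20): chars_in_quartet=2 acc=0x354 bytes_emitted=0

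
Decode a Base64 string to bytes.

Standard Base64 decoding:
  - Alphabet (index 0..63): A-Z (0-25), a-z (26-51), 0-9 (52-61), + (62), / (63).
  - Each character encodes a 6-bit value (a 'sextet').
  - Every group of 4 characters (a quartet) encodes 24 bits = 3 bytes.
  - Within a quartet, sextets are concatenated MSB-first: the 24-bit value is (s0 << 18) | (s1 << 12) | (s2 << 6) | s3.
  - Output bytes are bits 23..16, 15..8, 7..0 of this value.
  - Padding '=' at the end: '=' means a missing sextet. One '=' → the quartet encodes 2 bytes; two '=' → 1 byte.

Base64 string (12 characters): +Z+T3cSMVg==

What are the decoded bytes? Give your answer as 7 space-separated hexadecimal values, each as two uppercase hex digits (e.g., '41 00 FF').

After char 0 ('+'=62): chars_in_quartet=1 acc=0x3E bytes_emitted=0
After char 1 ('Z'=25): chars_in_quartet=2 acc=0xF99 bytes_emitted=0
After char 2 ('+'=62): chars_in_quartet=3 acc=0x3E67E bytes_emitted=0
After char 3 ('T'=19): chars_in_quartet=4 acc=0xF99F93 -> emit F9 9F 93, reset; bytes_emitted=3
After char 4 ('3'=55): chars_in_quartet=1 acc=0x37 bytes_emitted=3
After char 5 ('c'=28): chars_in_quartet=2 acc=0xDDC bytes_emitted=3
After char 6 ('S'=18): chars_in_quartet=3 acc=0x37712 bytes_emitted=3
After char 7 ('M'=12): chars_in_quartet=4 acc=0xDDC48C -> emit DD C4 8C, reset; bytes_emitted=6
After char 8 ('V'=21): chars_in_quartet=1 acc=0x15 bytes_emitted=6
After char 9 ('g'=32): chars_in_quartet=2 acc=0x560 bytes_emitted=6
Padding '==': partial quartet acc=0x560 -> emit 56; bytes_emitted=7

Answer: F9 9F 93 DD C4 8C 56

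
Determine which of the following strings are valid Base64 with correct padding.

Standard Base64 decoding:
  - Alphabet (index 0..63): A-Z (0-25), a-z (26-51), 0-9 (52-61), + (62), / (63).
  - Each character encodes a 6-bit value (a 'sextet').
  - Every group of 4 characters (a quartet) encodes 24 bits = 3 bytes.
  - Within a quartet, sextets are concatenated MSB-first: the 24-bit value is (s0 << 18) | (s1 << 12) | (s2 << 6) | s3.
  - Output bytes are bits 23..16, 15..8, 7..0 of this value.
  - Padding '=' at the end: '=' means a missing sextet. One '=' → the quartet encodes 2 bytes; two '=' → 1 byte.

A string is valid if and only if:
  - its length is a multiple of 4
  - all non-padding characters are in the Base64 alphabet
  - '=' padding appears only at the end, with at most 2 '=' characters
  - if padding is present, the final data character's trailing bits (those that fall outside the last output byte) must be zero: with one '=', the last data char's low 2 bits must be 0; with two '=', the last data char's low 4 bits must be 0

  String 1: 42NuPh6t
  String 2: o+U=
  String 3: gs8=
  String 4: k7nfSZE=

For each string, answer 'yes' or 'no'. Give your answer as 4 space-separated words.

String 1: '42NuPh6t' → valid
String 2: 'o+U=' → valid
String 3: 'gs8=' → valid
String 4: 'k7nfSZE=' → valid

Answer: yes yes yes yes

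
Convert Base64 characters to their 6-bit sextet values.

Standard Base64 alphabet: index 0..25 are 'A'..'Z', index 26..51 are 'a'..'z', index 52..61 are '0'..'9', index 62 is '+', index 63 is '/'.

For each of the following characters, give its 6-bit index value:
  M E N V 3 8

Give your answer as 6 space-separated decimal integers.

Answer: 12 4 13 21 55 60

Derivation:
'M': A..Z range, ord('M') − ord('A') = 12
'E': A..Z range, ord('E') − ord('A') = 4
'N': A..Z range, ord('N') − ord('A') = 13
'V': A..Z range, ord('V') − ord('A') = 21
'3': 0..9 range, 52 + ord('3') − ord('0') = 55
'8': 0..9 range, 52 + ord('8') − ord('0') = 60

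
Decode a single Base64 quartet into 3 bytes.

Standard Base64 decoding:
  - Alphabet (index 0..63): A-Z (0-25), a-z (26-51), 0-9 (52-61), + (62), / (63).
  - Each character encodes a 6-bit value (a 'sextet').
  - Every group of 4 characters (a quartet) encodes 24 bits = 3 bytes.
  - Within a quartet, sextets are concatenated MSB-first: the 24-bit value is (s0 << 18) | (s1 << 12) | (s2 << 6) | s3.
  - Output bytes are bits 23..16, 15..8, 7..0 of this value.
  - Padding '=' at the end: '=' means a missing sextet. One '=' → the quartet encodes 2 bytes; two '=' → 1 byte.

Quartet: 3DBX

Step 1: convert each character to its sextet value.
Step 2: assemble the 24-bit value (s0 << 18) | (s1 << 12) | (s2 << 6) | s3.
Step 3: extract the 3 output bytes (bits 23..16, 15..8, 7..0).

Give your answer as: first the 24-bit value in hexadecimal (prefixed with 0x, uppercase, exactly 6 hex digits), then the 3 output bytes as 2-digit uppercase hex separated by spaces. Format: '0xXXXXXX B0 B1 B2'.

Answer: 0xDC3057 DC 30 57

Derivation:
Sextets: 3=55, D=3, B=1, X=23
24-bit: (55<<18) | (3<<12) | (1<<6) | 23
      = 0xDC0000 | 0x003000 | 0x000040 | 0x000017
      = 0xDC3057
Bytes: (v>>16)&0xFF=DC, (v>>8)&0xFF=30, v&0xFF=57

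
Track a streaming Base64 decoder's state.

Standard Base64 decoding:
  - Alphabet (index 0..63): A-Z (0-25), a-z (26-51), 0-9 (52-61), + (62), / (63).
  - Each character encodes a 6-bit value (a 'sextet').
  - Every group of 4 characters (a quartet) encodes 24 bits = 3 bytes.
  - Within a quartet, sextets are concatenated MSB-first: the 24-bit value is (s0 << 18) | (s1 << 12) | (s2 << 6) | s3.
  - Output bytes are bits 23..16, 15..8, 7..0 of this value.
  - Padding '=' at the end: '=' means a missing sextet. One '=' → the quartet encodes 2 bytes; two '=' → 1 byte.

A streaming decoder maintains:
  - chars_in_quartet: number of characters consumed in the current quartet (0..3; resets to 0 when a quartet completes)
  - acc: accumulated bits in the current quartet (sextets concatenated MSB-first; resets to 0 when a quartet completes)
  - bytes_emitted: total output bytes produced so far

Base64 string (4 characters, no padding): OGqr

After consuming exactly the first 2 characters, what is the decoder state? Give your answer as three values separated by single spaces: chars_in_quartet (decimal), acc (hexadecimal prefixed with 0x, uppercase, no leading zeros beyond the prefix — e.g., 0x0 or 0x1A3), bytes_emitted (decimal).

After char 0 ('O'=14): chars_in_quartet=1 acc=0xE bytes_emitted=0
After char 1 ('G'=6): chars_in_quartet=2 acc=0x386 bytes_emitted=0

Answer: 2 0x386 0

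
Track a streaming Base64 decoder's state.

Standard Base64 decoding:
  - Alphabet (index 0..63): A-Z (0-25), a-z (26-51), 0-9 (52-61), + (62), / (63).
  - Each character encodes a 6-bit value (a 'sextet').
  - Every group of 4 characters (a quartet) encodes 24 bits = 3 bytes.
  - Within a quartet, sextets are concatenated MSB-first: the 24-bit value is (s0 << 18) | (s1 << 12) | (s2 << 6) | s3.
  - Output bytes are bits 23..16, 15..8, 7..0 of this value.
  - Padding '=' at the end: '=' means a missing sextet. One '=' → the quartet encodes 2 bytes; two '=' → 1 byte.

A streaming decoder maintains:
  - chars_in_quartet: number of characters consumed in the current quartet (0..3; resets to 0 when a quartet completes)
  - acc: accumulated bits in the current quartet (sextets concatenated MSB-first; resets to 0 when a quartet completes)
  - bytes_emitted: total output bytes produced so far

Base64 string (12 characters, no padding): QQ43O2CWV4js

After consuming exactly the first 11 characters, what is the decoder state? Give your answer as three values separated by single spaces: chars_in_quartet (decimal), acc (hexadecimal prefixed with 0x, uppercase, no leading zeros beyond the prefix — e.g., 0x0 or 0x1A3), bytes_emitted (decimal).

Answer: 3 0x15E23 6

Derivation:
After char 0 ('Q'=16): chars_in_quartet=1 acc=0x10 bytes_emitted=0
After char 1 ('Q'=16): chars_in_quartet=2 acc=0x410 bytes_emitted=0
After char 2 ('4'=56): chars_in_quartet=3 acc=0x10438 bytes_emitted=0
After char 3 ('3'=55): chars_in_quartet=4 acc=0x410E37 -> emit 41 0E 37, reset; bytes_emitted=3
After char 4 ('O'=14): chars_in_quartet=1 acc=0xE bytes_emitted=3
After char 5 ('2'=54): chars_in_quartet=2 acc=0x3B6 bytes_emitted=3
After char 6 ('C'=2): chars_in_quartet=3 acc=0xED82 bytes_emitted=3
After char 7 ('W'=22): chars_in_quartet=4 acc=0x3B6096 -> emit 3B 60 96, reset; bytes_emitted=6
After char 8 ('V'=21): chars_in_quartet=1 acc=0x15 bytes_emitted=6
After char 9 ('4'=56): chars_in_quartet=2 acc=0x578 bytes_emitted=6
After char 10 ('j'=35): chars_in_quartet=3 acc=0x15E23 bytes_emitted=6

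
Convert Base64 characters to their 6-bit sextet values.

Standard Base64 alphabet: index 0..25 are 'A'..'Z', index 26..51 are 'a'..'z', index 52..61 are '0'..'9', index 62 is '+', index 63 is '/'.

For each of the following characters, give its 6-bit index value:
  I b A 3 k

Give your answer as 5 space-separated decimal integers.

'I': A..Z range, ord('I') − ord('A') = 8
'b': a..z range, 26 + ord('b') − ord('a') = 27
'A': A..Z range, ord('A') − ord('A') = 0
'3': 0..9 range, 52 + ord('3') − ord('0') = 55
'k': a..z range, 26 + ord('k') − ord('a') = 36

Answer: 8 27 0 55 36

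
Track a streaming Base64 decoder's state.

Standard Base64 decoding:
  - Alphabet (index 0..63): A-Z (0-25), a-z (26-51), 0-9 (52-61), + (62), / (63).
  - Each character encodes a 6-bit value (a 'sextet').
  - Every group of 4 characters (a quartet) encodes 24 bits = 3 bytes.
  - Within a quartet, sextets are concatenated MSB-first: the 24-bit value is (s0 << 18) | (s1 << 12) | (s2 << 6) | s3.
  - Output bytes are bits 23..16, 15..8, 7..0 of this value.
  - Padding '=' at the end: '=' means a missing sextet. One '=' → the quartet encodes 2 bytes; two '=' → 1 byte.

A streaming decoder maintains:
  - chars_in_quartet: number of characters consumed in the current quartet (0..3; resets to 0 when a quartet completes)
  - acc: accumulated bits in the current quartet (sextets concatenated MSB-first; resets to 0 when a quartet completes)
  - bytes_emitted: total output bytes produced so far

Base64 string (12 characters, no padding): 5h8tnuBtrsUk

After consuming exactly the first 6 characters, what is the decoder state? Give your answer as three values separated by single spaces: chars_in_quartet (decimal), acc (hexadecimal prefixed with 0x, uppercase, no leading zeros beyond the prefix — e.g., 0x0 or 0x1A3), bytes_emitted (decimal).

After char 0 ('5'=57): chars_in_quartet=1 acc=0x39 bytes_emitted=0
After char 1 ('h'=33): chars_in_quartet=2 acc=0xE61 bytes_emitted=0
After char 2 ('8'=60): chars_in_quartet=3 acc=0x3987C bytes_emitted=0
After char 3 ('t'=45): chars_in_quartet=4 acc=0xE61F2D -> emit E6 1F 2D, reset; bytes_emitted=3
After char 4 ('n'=39): chars_in_quartet=1 acc=0x27 bytes_emitted=3
After char 5 ('u'=46): chars_in_quartet=2 acc=0x9EE bytes_emitted=3

Answer: 2 0x9EE 3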